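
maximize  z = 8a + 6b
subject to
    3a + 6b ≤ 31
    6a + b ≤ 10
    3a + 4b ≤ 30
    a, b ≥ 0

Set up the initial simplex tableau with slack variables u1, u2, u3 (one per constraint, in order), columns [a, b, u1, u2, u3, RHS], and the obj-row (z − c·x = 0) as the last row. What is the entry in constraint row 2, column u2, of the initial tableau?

1

Slack u2 belongs to constraint 2; its column is the unit vector e_2, so the entry in row 2 is 1.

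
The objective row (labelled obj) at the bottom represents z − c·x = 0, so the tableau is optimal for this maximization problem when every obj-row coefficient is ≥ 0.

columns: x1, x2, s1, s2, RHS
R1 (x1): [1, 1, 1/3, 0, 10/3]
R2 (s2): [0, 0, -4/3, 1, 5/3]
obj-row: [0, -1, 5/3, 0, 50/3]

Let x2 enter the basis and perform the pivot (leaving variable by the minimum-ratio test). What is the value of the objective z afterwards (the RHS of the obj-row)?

20

Ratio test on column x2 — row 1: (10/3)/1 = 10/3; row 2: entry 0 ≤ 0. Minimum is 10/3 at row 1 (x1 leaves); pivot element 1.
Pivot on row 1; the obj-row RHS becomes 50/3 − (-1)·(10/3) = 20.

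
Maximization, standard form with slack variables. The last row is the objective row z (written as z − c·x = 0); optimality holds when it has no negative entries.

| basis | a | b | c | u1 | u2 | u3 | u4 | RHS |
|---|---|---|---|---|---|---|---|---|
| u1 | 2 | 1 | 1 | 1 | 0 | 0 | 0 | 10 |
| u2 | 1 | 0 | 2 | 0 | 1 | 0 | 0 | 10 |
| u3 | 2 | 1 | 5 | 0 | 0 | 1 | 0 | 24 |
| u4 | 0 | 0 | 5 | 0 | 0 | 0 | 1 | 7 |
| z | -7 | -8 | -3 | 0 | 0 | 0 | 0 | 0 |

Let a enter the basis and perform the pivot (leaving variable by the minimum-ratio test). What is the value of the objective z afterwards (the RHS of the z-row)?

35

Ratio test on column a — row 1: 10/2 = 5; row 2: 10/1 = 10; row 3: 24/2 = 12; row 4: entry 0 ≤ 0. Minimum is 5 at row 1 (u1 leaves); pivot element 2.
Pivot on row 1; the z-row RHS becomes 0 − (-7)·5 = 35.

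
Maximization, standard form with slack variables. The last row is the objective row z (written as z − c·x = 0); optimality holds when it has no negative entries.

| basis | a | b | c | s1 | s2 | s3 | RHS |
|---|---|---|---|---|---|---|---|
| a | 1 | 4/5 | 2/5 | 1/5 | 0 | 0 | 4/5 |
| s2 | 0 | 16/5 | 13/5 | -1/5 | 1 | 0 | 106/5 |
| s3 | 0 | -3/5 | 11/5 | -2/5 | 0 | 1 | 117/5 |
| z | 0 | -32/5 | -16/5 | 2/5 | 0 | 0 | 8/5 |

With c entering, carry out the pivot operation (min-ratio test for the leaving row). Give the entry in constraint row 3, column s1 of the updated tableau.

Ratio test on column c — row 1: (4/5)/(2/5) = 2; row 2: (106/5)/(13/5) = 106/13; row 3: (117/5)/(11/5) = 117/11. Minimum is 2 at row 1 (a leaves); pivot element 2/5.
Divide row 1 by 2/5; eliminate column c from the other rows.
Row 3 update in column s1: -2/5 − (11/5)·(1/2) = -3/2.

-3/2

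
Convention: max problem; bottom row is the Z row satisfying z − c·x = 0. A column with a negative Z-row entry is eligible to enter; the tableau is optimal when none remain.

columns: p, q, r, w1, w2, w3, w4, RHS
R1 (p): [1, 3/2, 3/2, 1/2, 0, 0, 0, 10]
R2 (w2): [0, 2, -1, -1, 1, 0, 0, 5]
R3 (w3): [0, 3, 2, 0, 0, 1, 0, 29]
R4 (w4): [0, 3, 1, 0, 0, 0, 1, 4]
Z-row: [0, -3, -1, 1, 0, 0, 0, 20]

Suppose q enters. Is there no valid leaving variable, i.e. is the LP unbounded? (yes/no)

Column q has positive entries in row(s) 1, 2, 3, 4, so the ratio test bounds it — not unbounded.

no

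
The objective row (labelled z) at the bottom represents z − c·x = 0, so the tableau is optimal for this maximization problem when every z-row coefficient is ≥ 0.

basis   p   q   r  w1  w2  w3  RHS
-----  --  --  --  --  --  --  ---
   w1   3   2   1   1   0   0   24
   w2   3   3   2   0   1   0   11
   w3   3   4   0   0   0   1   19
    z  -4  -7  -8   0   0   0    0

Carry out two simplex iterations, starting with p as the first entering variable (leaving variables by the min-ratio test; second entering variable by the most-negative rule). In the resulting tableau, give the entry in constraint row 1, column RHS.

37/2

Ratio test on column p — row 1: 24/3 = 8; row 2: 11/3 = 11/3; row 3: 19/3 = 19/3. Minimum is 11/3 at row 2 (w2 leaves); pivot element 3.
Divide row 2 by 3; eliminate column p from the other rows.
Second iteration: most negative z-row entry is -16/3 in column r, so r enters.
Ratio test on column r — row 1: entry -1 ≤ 0; row 2: (11/3)/(2/3) = 11/2; row 3: entry -2 ≤ 0. Minimum is 11/2 at row 2 (p leaves); pivot element 2/3.
Divide row 2 by 2/3; eliminate column r from the other rows.
After both pivots, the entry at constraint row 1, column RHS is 37/2.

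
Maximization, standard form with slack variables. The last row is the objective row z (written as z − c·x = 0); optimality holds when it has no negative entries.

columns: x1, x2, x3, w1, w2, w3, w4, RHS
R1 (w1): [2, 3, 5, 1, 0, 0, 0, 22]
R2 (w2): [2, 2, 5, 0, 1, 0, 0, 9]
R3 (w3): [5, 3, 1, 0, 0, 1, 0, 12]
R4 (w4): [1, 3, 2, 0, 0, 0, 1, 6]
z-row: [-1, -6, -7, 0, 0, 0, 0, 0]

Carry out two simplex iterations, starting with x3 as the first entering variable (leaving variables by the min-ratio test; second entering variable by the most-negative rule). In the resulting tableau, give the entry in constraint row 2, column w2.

3/11

Ratio test on column x3 — row 1: 22/5 = 22/5; row 2: 9/5 = 9/5; row 3: 12/1 = 12; row 4: 6/2 = 3. Minimum is 9/5 at row 2 (w2 leaves); pivot element 5.
Divide row 2 by 5; eliminate column x3 from the other rows.
Second iteration: most negative z-row entry is -16/5 in column x2, so x2 enters.
Ratio test on column x2 — row 1: 13/1 = 13; row 2: (9/5)/(2/5) = 9/2; row 3: (51/5)/(13/5) = 51/13; row 4: (12/5)/(11/5) = 12/11. Minimum is 12/11 at row 4 (w4 leaves); pivot element 11/5.
Divide row 4 by 11/5; eliminate column x2 from the other rows.
After both pivots, the entry at constraint row 2, column w2 is 3/11.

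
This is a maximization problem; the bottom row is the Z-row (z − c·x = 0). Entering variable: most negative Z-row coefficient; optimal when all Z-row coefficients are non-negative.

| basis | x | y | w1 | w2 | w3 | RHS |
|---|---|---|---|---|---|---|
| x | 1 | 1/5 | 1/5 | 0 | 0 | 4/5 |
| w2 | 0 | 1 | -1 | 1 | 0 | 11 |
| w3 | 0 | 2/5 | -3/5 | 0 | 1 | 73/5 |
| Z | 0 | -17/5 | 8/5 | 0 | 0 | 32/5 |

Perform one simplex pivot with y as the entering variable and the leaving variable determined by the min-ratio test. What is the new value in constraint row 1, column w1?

1

Ratio test on column y — row 1: (4/5)/(1/5) = 4; row 2: 11/1 = 11; row 3: (73/5)/(2/5) = 73/2. Minimum is 4 at row 1 (x leaves); pivot element 1/5.
Divide row 1 by 1/5; eliminate column y from the other rows.
In the new row 1, the w1 entry is the old entry divided by the pivot: (1/5)/(1/5) = 1.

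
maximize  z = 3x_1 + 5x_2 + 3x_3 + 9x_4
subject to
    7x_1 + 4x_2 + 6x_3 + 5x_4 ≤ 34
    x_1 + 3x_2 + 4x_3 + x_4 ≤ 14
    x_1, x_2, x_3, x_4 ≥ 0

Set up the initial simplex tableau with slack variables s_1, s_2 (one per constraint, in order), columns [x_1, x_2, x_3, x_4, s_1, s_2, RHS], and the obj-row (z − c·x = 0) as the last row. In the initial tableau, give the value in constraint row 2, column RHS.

14

The RHS of constraint 2 is b_2 = 14.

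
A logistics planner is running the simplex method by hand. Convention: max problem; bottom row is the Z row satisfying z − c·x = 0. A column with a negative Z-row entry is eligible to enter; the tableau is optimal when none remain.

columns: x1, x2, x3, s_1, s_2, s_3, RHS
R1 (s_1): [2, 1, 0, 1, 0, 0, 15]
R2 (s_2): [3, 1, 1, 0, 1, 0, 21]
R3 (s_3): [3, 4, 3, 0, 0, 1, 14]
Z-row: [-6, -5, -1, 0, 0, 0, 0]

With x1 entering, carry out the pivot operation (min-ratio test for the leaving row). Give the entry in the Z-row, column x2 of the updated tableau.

3

Ratio test on column x1 — row 1: 15/2 = 15/2; row 2: 21/3 = 7; row 3: 14/3 = 14/3. Minimum is 14/3 at row 3 (s_3 leaves); pivot element 3.
Divide row 3 by 3; eliminate column x1 from the other rows.
Z-row update in column x2: -5 − (-6)·(4/3) = 3.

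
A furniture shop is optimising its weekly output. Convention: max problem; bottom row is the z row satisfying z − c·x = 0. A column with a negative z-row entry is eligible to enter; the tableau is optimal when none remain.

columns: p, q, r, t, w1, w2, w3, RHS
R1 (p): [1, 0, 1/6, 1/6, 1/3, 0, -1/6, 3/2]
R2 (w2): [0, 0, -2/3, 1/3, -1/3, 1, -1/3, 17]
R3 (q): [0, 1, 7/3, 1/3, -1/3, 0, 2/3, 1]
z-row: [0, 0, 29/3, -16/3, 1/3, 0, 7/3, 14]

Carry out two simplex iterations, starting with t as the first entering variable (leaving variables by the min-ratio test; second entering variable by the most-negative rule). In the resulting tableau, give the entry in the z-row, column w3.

Ratio test on column t — row 1: (3/2)/(1/6) = 9; row 2: 17/(1/3) = 51; row 3: 1/(1/3) = 3. Minimum is 3 at row 3 (q leaves); pivot element 1/3.
Divide row 3 by 1/3; eliminate column t from the other rows.
Second iteration: most negative z-row entry is -5 in column w1, so w1 enters.
Ratio test on column w1 — row 1: 1/(1/2) = 2; row 2: entry 0 ≤ 0; row 3: entry -1 ≤ 0. Minimum is 2 at row 1 (p leaves); pivot element 1/2.
Divide row 1 by 1/2; eliminate column w1 from the other rows.
After both pivots, the entry at the z-row, column w3 is 8.

8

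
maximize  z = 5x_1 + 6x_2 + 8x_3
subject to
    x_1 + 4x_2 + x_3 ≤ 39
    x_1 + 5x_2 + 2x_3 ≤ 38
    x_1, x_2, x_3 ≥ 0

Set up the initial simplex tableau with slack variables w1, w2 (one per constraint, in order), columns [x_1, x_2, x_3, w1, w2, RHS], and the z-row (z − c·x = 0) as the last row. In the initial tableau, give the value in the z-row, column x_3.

The z-row carries the negated objective coefficients: the x_3 entry is -8.

-8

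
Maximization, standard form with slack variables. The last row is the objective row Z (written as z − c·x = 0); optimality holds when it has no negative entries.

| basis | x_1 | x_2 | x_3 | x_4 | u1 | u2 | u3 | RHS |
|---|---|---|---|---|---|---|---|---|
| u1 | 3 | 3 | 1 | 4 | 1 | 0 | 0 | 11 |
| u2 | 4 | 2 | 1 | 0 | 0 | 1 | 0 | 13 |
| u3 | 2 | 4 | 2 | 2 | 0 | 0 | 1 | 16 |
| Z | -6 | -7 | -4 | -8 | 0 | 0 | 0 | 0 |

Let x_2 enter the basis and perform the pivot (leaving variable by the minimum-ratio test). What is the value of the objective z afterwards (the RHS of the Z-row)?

77/3

Ratio test on column x_2 — row 1: 11/3 = 11/3; row 2: 13/2 = 13/2; row 3: 16/4 = 4. Minimum is 11/3 at row 1 (u1 leaves); pivot element 3.
Pivot on row 1; the Z-row RHS becomes 0 − (-7)·(11/3) = 77/3.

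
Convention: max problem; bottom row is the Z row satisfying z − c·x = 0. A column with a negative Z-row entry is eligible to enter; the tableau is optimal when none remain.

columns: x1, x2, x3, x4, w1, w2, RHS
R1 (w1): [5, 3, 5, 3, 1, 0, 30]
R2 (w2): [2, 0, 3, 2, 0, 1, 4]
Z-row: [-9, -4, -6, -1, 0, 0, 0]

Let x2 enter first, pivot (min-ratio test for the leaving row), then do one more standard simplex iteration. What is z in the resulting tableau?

134/3

Ratio test on column x2 — row 1: 30/3 = 10; row 2: entry 0 ≤ 0. Minimum is 10 at row 1 (w1 leaves); pivot element 3.
Pivot on row 1; the Z-row RHS becomes 0 − (-4)·10 = 40.
Next entering variable (most negative Z-row entry -7/3): x1.
Ratio test on column x1 — row 1: 10/(5/3) = 6; row 2: 4/2 = 2. Minimum is 2 at row 2 (w2 leaves); pivot element 2.
After the second pivot the Z-row RHS is 40 − (-7/3)·2 = 134/3.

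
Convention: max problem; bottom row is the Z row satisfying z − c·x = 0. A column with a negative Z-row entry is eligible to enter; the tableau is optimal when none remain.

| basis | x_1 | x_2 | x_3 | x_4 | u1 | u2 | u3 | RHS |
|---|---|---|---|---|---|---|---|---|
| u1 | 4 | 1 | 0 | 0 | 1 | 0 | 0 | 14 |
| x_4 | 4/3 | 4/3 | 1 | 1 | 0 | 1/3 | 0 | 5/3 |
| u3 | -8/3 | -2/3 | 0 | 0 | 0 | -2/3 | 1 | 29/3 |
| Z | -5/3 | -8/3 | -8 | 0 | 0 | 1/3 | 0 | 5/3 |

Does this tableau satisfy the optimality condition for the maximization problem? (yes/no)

The Z-row has a negative entry -8 in column x_3, so it is not optimal.

no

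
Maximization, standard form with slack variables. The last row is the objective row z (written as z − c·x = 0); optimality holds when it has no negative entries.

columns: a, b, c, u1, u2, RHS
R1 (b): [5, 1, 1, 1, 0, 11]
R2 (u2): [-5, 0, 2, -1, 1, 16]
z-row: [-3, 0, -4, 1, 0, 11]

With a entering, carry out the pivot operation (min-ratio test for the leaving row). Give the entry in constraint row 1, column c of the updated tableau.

Ratio test on column a — row 1: 11/5 = 11/5; row 2: entry -5 ≤ 0. Minimum is 11/5 at row 1 (b leaves); pivot element 5.
Divide row 1 by 5; eliminate column a from the other rows.
In the new row 1, the c entry is the old entry divided by the pivot: 1/5 = 1/5.

1/5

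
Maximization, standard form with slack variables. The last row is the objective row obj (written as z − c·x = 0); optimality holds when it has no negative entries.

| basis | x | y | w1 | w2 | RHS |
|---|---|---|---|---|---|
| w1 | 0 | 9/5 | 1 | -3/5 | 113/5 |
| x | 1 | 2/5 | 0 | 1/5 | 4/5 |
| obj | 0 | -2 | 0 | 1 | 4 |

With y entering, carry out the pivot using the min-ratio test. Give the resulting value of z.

Ratio test on column y — row 1: (113/5)/(9/5) = 113/9; row 2: (4/5)/(2/5) = 2. Minimum is 2 at row 2 (x leaves); pivot element 2/5.
Pivot on row 2; the obj-row RHS becomes 4 − (-2)·2 = 8.

8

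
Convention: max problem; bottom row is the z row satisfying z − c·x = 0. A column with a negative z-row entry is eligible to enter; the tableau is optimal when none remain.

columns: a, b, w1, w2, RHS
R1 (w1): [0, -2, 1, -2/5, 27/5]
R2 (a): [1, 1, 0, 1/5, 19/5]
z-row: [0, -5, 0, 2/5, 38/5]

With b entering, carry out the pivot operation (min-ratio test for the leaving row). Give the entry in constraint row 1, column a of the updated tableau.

Ratio test on column b — row 1: entry -2 ≤ 0; row 2: (19/5)/1 = 19/5. Minimum is 19/5 at row 2 (a leaves); pivot element 1.
Divide row 2 by 1; eliminate column b from the other rows.
Row 1 update in column a: 0 − (-2)·1 = 2.

2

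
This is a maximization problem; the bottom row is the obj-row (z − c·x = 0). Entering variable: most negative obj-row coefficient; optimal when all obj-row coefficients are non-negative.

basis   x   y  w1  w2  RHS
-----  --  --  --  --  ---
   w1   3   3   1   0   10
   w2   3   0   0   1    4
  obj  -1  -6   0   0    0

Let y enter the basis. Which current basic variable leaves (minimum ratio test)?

w1

Column y entries and ratios — w1: 10/3 = 10/3; w2: 0 ≤ 0, skip.
Smallest ratio is 10/3 in the row of w1, so w1 leaves.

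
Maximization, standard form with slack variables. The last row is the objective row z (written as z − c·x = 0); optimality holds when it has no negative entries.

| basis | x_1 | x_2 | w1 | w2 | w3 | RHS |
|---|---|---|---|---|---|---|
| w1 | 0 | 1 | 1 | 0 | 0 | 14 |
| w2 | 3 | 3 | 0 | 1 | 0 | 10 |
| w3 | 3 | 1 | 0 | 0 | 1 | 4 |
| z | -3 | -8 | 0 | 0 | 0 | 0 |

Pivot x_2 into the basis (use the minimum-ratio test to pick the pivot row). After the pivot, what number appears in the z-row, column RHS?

80/3

Ratio test on column x_2 — row 1: 14/1 = 14; row 2: 10/3 = 10/3; row 3: 4/1 = 4. Minimum is 10/3 at row 2 (w2 leaves); pivot element 3.
Divide row 2 by 3; eliminate column x_2 from the other rows.
z-row update in column RHS: 0 − (-8)·(10/3) = 80/3.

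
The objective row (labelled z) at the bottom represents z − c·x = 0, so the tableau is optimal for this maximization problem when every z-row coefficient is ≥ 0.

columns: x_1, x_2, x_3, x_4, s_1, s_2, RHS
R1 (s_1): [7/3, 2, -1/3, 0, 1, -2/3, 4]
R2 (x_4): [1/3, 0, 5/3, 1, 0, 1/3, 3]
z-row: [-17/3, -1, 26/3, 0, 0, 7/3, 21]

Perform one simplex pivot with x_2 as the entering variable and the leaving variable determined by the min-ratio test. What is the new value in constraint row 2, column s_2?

Ratio test on column x_2 — row 1: 4/2 = 2; row 2: entry 0 ≤ 0. Minimum is 2 at row 1 (s_1 leaves); pivot element 2.
Divide row 1 by 2; eliminate column x_2 from the other rows.
Row 2 update in column s_2: 1/3 − 0·(-1/3) = 1/3.

1/3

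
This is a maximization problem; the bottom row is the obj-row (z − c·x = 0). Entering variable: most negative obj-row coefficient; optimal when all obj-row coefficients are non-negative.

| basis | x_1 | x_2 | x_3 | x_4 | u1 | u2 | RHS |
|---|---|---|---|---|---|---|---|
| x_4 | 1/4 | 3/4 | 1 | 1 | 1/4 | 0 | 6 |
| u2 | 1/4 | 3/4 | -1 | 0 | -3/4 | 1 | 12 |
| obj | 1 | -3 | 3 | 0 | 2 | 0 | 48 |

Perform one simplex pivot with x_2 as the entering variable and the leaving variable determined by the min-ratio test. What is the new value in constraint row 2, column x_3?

Ratio test on column x_2 — row 1: 6/(3/4) = 8; row 2: 12/(3/4) = 16. Minimum is 8 at row 1 (x_4 leaves); pivot element 3/4.
Divide row 1 by 3/4; eliminate column x_2 from the other rows.
Row 2 update in column x_3: -1 − (3/4)·(4/3) = -2.

-2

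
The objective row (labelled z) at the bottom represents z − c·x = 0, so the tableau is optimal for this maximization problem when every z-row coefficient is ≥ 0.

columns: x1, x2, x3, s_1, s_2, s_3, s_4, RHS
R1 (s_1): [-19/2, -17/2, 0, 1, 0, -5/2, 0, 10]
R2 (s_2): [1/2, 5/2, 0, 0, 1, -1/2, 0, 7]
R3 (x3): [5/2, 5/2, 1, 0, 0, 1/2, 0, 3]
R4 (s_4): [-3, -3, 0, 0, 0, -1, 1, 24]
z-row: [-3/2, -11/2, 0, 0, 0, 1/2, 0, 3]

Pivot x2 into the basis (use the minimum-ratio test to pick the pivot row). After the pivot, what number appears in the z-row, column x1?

4

Ratio test on column x2 — row 1: entry -17/2 ≤ 0; row 2: 7/(5/2) = 14/5; row 3: 3/(5/2) = 6/5; row 4: entry -3 ≤ 0. Minimum is 6/5 at row 3 (x3 leaves); pivot element 5/2.
Divide row 3 by 5/2; eliminate column x2 from the other rows.
z-row update in column x1: -3/2 − (-11/2)·1 = 4.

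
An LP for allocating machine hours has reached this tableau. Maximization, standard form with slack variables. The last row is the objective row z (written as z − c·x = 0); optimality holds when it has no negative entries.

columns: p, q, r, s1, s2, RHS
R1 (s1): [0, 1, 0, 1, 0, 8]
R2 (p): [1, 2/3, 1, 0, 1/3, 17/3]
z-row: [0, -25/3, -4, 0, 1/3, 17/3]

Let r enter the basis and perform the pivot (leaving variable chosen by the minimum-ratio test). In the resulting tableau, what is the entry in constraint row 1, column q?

Ratio test on column r — row 1: entry 0 ≤ 0; row 2: (17/3)/1 = 17/3. Minimum is 17/3 at row 2 (p leaves); pivot element 1.
Divide row 2 by 1; eliminate column r from the other rows.
Row 1 update in column q: 1 − 0·(2/3) = 1.

1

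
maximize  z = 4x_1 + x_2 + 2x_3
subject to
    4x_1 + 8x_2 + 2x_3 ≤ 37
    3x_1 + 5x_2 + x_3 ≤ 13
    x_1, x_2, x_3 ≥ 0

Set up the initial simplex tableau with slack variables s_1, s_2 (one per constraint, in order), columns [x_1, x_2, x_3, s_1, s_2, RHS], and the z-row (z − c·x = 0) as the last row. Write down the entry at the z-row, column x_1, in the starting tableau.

The z-row carries the negated objective coefficients: the x_1 entry is -4.

-4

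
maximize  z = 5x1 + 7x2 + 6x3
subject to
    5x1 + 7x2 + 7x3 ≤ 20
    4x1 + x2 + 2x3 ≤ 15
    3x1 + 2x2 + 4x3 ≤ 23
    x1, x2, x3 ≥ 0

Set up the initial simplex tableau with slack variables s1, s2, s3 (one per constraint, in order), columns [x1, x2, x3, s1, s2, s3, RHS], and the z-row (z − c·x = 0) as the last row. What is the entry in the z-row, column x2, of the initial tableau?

The z-row carries the negated objective coefficients: the x2 entry is -7.

-7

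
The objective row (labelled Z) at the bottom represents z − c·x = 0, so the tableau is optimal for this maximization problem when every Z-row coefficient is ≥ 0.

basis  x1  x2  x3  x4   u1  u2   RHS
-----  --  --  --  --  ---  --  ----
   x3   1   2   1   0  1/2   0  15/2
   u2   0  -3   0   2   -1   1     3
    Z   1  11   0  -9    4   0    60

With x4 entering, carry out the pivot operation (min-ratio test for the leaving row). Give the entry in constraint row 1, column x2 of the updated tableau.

2

Ratio test on column x4 — row 1: entry 0 ≤ 0; row 2: 3/2 = 3/2. Minimum is 3/2 at row 2 (u2 leaves); pivot element 2.
Divide row 2 by 2; eliminate column x4 from the other rows.
Row 1 update in column x2: 2 − 0·(-3/2) = 2.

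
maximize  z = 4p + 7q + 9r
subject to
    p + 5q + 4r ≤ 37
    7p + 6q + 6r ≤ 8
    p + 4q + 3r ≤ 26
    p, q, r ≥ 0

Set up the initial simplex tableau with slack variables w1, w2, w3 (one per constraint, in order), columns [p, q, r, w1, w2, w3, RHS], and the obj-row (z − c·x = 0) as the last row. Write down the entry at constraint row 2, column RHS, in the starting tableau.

The RHS of constraint 2 is b_2 = 8.

8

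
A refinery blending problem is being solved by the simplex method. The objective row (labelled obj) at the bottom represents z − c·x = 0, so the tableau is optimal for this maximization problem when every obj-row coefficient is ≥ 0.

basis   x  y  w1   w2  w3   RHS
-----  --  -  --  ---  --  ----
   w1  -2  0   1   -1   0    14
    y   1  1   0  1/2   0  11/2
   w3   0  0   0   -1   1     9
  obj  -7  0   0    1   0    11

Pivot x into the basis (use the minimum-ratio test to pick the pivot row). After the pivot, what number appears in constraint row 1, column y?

Ratio test on column x — row 1: entry -2 ≤ 0; row 2: (11/2)/1 = 11/2; row 3: entry 0 ≤ 0. Minimum is 11/2 at row 2 (y leaves); pivot element 1.
Divide row 2 by 1; eliminate column x from the other rows.
Row 1 update in column y: 0 − (-2)·1 = 2.

2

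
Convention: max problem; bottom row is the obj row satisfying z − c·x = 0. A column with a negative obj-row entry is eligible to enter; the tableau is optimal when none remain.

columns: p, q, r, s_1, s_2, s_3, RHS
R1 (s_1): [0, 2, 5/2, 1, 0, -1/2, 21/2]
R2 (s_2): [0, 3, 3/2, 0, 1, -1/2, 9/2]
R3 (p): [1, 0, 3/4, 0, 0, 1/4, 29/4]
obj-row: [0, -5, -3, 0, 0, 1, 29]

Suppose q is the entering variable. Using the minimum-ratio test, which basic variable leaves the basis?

Column q entries and ratios — s_1: (21/2)/2 = 21/4; s_2: (9/2)/3 = 3/2; p: 0 ≤ 0, skip.
Smallest ratio is 3/2 in the row of s_2, so s_2 leaves.

s_2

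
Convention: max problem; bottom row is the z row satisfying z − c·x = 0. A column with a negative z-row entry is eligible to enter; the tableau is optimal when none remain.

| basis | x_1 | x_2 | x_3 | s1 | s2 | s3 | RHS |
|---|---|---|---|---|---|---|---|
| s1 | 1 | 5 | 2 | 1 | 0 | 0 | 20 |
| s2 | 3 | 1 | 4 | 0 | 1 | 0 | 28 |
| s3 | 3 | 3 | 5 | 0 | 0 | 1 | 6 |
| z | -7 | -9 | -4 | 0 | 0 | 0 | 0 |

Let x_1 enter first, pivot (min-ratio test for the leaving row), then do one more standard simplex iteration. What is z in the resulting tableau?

Ratio test on column x_1 — row 1: 20/1 = 20; row 2: 28/3 = 28/3; row 3: 6/3 = 2. Minimum is 2 at row 3 (s3 leaves); pivot element 3.
Pivot on row 3; the z-row RHS becomes 0 − (-7)·2 = 14.
Next entering variable (most negative z-row entry -2): x_2.
Ratio test on column x_2 — row 1: 18/4 = 9/2; row 2: entry -2 ≤ 0; row 3: 2/1 = 2. Minimum is 2 at row 3 (x_1 leaves); pivot element 1.
After the second pivot the z-row RHS is 14 − (-2)·2 = 18.

18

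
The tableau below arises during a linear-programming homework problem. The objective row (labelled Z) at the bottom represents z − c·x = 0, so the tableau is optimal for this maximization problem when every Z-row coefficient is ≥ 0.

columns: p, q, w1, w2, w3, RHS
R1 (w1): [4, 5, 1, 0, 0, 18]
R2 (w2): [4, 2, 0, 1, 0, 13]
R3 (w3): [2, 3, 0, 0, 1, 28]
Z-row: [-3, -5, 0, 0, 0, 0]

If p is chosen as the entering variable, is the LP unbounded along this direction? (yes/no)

no

Column p has positive entries in row(s) 1, 2, 3, so the ratio test bounds it — not unbounded.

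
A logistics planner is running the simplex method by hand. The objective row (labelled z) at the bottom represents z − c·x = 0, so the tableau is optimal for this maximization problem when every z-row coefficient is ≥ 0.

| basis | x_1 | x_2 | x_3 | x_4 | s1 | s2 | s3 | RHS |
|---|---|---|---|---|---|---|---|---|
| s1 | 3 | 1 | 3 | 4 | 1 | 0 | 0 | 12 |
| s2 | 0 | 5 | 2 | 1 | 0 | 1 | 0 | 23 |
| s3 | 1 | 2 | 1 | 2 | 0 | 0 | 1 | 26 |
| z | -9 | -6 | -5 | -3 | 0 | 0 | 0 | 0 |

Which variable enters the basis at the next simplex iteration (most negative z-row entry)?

x_1

Negative z-row entries: x_1: -9, x_2: -6, x_3: -5, x_4: -3.
The most negative is -9 in column x_1, so x_1 enters.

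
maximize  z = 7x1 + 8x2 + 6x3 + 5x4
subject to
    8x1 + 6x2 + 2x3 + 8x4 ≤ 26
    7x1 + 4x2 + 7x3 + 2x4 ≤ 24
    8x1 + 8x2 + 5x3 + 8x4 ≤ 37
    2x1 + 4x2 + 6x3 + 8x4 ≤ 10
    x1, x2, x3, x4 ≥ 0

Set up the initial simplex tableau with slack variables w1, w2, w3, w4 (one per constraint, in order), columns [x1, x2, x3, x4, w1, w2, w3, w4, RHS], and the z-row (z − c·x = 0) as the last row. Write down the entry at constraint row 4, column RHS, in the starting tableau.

The RHS of constraint 4 is b_4 = 10.

10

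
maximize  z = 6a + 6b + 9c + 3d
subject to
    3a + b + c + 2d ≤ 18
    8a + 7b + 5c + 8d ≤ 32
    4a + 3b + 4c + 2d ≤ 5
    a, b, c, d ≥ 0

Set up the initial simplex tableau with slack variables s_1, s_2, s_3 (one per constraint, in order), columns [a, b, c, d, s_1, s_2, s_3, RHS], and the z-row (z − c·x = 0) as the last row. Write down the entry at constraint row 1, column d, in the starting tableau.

2

Constraint 1 has coefficient 2 on d.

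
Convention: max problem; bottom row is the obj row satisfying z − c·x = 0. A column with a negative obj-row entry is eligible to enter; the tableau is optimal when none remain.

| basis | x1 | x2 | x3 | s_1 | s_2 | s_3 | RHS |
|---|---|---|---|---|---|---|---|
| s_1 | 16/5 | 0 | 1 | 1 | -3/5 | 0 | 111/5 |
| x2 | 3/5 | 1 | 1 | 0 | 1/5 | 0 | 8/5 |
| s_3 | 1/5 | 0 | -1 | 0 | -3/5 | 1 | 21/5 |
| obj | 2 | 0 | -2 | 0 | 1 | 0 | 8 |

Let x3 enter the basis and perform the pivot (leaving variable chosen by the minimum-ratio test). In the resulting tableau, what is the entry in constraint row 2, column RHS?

Ratio test on column x3 — row 1: (111/5)/1 = 111/5; row 2: (8/5)/1 = 8/5; row 3: entry -1 ≤ 0. Minimum is 8/5 at row 2 (x2 leaves); pivot element 1.
Divide row 2 by 1; eliminate column x3 from the other rows.
In the new row 2, the RHS entry is the old entry divided by the pivot: (8/5)/1 = 8/5.

8/5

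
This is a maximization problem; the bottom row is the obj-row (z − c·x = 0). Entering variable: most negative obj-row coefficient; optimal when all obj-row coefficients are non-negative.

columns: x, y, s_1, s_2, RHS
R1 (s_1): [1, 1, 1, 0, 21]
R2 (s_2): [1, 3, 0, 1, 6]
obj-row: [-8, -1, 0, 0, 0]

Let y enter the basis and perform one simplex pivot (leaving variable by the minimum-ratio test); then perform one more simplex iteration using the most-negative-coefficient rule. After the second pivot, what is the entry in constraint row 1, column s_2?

-1

Ratio test on column y — row 1: 21/1 = 21; row 2: 6/3 = 2. Minimum is 2 at row 2 (s_2 leaves); pivot element 3.
Divide row 2 by 3; eliminate column y from the other rows.
Second iteration: most negative obj-row entry is -23/3 in column x, so x enters.
Ratio test on column x — row 1: 19/(2/3) = 57/2; row 2: 2/(1/3) = 6. Minimum is 6 at row 2 (y leaves); pivot element 1/3.
Divide row 2 by 1/3; eliminate column x from the other rows.
After both pivots, the entry at constraint row 1, column s_2 is -1.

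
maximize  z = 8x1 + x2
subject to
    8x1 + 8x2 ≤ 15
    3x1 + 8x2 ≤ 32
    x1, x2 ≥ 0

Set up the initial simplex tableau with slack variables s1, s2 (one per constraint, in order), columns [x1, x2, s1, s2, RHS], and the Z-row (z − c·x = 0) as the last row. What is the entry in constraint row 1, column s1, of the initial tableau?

1

Slack s1 belongs to constraint 1; its column is the unit vector e_1, so the entry in row 1 is 1.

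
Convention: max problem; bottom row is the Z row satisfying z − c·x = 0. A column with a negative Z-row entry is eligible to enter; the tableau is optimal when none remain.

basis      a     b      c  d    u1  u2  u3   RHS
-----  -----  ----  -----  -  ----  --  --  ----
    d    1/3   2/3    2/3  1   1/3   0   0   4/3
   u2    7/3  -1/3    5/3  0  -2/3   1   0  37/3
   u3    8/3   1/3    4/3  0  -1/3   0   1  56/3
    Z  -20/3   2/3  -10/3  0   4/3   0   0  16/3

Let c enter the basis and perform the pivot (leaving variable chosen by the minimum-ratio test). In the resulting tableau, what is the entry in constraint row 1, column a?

Ratio test on column c — row 1: (4/3)/(2/3) = 2; row 2: (37/3)/(5/3) = 37/5; row 3: (56/3)/(4/3) = 14. Minimum is 2 at row 1 (d leaves); pivot element 2/3.
Divide row 1 by 2/3; eliminate column c from the other rows.
In the new row 1, the a entry is the old entry divided by the pivot: (1/3)/(2/3) = 1/2.

1/2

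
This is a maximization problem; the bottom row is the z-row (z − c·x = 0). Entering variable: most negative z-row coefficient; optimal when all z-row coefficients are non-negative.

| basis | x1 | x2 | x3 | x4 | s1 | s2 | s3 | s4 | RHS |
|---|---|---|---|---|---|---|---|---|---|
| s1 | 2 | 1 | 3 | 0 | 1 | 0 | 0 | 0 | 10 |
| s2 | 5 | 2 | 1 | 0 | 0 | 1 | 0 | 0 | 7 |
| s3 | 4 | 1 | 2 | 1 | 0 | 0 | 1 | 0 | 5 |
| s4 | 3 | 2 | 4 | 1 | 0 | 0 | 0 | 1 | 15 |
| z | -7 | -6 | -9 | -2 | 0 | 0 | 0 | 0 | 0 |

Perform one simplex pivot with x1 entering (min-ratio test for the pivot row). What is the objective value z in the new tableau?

35/4

Ratio test on column x1 — row 1: 10/2 = 5; row 2: 7/5 = 7/5; row 3: 5/4 = 5/4; row 4: 15/3 = 5. Minimum is 5/4 at row 3 (s3 leaves); pivot element 4.
Pivot on row 3; the z-row RHS becomes 0 − (-7)·(5/4) = 35/4.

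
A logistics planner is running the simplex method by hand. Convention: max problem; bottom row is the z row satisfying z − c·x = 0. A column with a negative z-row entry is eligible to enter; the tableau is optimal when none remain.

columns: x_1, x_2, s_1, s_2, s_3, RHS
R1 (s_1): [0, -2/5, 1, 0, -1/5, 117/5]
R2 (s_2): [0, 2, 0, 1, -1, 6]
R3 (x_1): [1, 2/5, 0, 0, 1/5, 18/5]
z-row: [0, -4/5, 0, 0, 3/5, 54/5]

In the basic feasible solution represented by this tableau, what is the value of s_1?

117/5

s_1 is basic (row 1); its value is the RHS of that row, 117/5.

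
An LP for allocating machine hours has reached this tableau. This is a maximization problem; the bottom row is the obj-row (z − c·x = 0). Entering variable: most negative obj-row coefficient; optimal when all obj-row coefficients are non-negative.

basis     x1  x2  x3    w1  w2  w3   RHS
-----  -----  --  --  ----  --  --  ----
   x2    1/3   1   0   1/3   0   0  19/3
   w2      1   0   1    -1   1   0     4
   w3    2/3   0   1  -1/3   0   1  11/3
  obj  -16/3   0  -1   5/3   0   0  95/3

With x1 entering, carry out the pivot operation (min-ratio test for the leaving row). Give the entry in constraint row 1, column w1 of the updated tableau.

2/3

Ratio test on column x1 — row 1: (19/3)/(1/3) = 19; row 2: 4/1 = 4; row 3: (11/3)/(2/3) = 11/2. Minimum is 4 at row 2 (w2 leaves); pivot element 1.
Divide row 2 by 1; eliminate column x1 from the other rows.
Row 1 update in column w1: 1/3 − (1/3)·(-1) = 2/3.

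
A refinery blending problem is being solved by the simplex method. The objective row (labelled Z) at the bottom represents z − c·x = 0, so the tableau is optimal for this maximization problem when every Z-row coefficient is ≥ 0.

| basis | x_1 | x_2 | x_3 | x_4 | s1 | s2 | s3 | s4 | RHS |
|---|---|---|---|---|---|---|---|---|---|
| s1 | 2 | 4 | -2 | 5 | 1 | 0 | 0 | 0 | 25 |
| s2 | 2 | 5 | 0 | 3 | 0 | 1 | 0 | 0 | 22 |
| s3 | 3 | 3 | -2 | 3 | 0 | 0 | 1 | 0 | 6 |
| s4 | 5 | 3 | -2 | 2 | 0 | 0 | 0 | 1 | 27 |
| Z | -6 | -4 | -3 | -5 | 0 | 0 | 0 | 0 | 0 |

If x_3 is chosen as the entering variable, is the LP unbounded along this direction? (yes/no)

Every constraint-row entry in column x_3 is ≤ 0, so increasing x_3 is unbounded.

yes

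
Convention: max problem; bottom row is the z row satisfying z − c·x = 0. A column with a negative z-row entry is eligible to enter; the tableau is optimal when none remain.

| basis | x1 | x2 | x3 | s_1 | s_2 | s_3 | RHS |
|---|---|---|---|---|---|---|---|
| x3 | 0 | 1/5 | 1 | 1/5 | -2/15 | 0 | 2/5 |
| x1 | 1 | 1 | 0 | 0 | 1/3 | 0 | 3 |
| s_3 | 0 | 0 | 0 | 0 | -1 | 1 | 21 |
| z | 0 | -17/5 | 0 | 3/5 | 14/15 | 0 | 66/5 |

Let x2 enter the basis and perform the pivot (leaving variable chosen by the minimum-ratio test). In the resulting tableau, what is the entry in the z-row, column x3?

17

Ratio test on column x2 — row 1: (2/5)/(1/5) = 2; row 2: 3/1 = 3; row 3: entry 0 ≤ 0. Minimum is 2 at row 1 (x3 leaves); pivot element 1/5.
Divide row 1 by 1/5; eliminate column x2 from the other rows.
z-row update in column x3: 0 − (-17/5)·5 = 17.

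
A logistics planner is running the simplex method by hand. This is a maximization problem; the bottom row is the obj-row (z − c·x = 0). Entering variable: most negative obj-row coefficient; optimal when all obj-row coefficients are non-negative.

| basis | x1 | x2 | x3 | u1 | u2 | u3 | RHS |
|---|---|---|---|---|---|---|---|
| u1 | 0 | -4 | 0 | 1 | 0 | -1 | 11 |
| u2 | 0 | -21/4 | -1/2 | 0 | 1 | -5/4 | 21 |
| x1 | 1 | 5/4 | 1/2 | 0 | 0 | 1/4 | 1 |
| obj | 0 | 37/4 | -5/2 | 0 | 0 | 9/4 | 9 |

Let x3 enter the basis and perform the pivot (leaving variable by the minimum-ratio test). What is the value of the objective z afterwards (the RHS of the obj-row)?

Ratio test on column x3 — row 1: entry 0 ≤ 0; row 2: entry -1/2 ≤ 0; row 3: 1/(1/2) = 2. Minimum is 2 at row 3 (x1 leaves); pivot element 1/2.
Pivot on row 3; the obj-row RHS becomes 9 − (-5/2)·2 = 14.

14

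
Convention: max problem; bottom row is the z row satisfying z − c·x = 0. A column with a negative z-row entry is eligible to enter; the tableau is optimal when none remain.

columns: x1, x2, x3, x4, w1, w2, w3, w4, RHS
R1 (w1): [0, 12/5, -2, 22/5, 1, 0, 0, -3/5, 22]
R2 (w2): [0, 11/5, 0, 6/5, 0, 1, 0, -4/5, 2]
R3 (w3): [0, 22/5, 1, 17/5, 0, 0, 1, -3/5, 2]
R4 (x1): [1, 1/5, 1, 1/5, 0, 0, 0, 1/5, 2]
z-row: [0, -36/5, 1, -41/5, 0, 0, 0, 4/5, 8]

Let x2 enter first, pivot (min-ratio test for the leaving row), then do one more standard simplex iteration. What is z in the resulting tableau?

Ratio test on column x2 — row 1: 22/(12/5) = 55/6; row 2: 2/(11/5) = 10/11; row 3: 2/(22/5) = 5/11; row 4: 2/(1/5) = 10. Minimum is 5/11 at row 3 (w3 leaves); pivot element 22/5.
Pivot on row 3; the z-row RHS becomes 8 − (-36/5)·(5/11) = 124/11.
Next entering variable (most negative z-row entry -29/11): x4.
Ratio test on column x4 — row 1: (230/11)/(28/11) = 115/14; row 2: entry -1/2 ≤ 0; row 3: (5/11)/(17/22) = 10/17; row 4: (21/11)/(1/22) = 42. Minimum is 10/17 at row 3 (x2 leaves); pivot element 17/22.
After the second pivot the z-row RHS is 124/11 − (-29/11)·(10/17) = 218/17.

218/17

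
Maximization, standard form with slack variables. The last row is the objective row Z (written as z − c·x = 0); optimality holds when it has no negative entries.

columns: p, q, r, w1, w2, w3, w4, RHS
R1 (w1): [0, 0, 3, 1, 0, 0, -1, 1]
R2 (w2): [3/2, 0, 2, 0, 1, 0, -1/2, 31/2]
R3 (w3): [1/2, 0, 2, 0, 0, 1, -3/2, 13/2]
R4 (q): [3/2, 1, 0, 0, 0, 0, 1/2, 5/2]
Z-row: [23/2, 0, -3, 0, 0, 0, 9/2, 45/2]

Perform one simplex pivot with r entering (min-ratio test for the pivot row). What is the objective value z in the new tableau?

47/2

Ratio test on column r — row 1: 1/3 = 1/3; row 2: (31/2)/2 = 31/4; row 3: (13/2)/2 = 13/4; row 4: entry 0 ≤ 0. Minimum is 1/3 at row 1 (w1 leaves); pivot element 3.
Pivot on row 1; the Z-row RHS becomes 45/2 − (-3)·(1/3) = 47/2.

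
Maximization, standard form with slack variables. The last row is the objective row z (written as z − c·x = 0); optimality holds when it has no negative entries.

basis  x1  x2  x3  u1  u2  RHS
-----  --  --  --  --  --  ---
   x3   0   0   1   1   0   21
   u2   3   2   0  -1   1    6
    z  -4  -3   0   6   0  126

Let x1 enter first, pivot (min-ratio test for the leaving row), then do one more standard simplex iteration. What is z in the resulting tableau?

135

Ratio test on column x1 — row 1: entry 0 ≤ 0; row 2: 6/3 = 2. Minimum is 2 at row 2 (u2 leaves); pivot element 3.
Pivot on row 2; the z-row RHS becomes 126 − (-4)·2 = 134.
Next entering variable (most negative z-row entry -1/3): x2.
Ratio test on column x2 — row 1: entry 0 ≤ 0; row 2: 2/(2/3) = 3. Minimum is 3 at row 2 (x1 leaves); pivot element 2/3.
After the second pivot the z-row RHS is 134 − (-1/3)·3 = 135.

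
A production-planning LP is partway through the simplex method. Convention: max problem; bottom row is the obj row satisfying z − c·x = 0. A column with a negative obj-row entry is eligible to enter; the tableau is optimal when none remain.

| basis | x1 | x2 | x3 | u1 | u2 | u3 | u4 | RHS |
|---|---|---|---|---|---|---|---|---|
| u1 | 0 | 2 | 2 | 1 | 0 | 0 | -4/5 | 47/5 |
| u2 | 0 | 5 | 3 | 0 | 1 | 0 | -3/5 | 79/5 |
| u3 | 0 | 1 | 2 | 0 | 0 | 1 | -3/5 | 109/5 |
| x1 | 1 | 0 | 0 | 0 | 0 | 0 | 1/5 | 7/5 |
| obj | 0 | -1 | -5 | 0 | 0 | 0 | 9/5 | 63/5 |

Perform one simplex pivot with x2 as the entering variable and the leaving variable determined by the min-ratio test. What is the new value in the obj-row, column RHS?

Ratio test on column x2 — row 1: (47/5)/2 = 47/10; row 2: (79/5)/5 = 79/25; row 3: (109/5)/1 = 109/5; row 4: entry 0 ≤ 0. Minimum is 79/25 at row 2 (u2 leaves); pivot element 5.
Divide row 2 by 5; eliminate column x2 from the other rows.
obj-row update in column RHS: 63/5 − (-1)·(79/25) = 394/25.

394/25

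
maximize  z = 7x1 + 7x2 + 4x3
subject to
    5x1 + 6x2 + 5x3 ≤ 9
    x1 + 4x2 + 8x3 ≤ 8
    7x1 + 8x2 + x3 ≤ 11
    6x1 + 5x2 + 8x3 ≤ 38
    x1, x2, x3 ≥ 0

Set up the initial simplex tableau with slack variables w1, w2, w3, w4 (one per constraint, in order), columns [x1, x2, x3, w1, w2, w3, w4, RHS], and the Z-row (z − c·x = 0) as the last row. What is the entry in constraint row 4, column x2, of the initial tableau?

5

Constraint 4 has coefficient 5 on x2.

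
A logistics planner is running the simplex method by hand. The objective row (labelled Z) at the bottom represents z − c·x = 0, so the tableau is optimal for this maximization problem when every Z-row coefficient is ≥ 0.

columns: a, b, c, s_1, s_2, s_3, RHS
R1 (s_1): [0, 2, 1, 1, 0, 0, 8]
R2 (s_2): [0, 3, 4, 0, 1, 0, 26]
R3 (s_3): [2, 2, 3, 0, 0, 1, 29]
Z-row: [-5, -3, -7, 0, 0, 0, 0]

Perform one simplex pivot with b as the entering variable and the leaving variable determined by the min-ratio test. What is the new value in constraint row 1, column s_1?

Ratio test on column b — row 1: 8/2 = 4; row 2: 26/3 = 26/3; row 3: 29/2 = 29/2. Minimum is 4 at row 1 (s_1 leaves); pivot element 2.
Divide row 1 by 2; eliminate column b from the other rows.
In the new row 1, the s_1 entry is the old entry divided by the pivot: 1/2 = 1/2.

1/2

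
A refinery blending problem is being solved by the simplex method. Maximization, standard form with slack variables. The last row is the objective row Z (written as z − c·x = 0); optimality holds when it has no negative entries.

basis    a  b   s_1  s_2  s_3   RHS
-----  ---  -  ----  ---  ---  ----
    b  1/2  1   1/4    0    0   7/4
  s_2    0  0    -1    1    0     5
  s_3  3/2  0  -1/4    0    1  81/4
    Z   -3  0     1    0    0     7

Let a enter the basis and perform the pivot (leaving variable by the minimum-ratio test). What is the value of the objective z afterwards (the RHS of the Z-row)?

35/2

Ratio test on column a — row 1: (7/4)/(1/2) = 7/2; row 2: entry 0 ≤ 0; row 3: (81/4)/(3/2) = 27/2. Minimum is 7/2 at row 1 (b leaves); pivot element 1/2.
Pivot on row 1; the Z-row RHS becomes 7 − (-3)·(7/2) = 35/2.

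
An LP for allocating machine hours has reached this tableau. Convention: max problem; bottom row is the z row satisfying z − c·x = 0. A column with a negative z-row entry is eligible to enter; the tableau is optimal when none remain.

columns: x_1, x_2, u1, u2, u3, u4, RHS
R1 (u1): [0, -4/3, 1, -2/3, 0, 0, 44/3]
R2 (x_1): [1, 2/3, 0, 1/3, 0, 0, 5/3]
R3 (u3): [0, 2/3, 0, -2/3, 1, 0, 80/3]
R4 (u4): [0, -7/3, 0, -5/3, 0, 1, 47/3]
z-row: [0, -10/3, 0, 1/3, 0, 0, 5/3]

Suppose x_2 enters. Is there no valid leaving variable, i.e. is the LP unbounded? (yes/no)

Column x_2 has positive entries in row(s) 2, 3, so the ratio test bounds it — not unbounded.

no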